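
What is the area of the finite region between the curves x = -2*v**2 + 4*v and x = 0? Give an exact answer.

8/3

Both boundary curves give x as a function of v, so integrate with respect to v. Setting them equal: -2*v**2 + 4*v = 0, i.e. -2*v*(v - 2) = 0, so they meet at v = 0, 2.
For v in [0, 2], x = -2*v**2 + 4*v is on the right; area = ∫[0,2] (-2*v**2 + 4*v) dv = 8/3.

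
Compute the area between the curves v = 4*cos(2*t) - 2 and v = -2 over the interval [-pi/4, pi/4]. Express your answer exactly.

4

On [-pi/4, pi/4], (4*cos(2*t) - 2) - (-2) = 4*cos(2*t) is ≥ 0 throughout, so the area is a single integral of |4*cos(2*t)|.
∫[-pi/4,pi/4] (4*cos(2*t)) dt = 4.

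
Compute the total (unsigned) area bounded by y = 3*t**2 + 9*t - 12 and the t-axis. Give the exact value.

125/2

The curve meets the t-axis where 3*t**2 + 9*t - 12 = 0, i.e. 3*(t - 1)*(t + 4) = 0, at t = -4, 1.
On [-4, 1] the curve lies below the axis; ∫[-4,1] (3*t**2 + 9*t - 12) dt = -125/2, giving area 125/2.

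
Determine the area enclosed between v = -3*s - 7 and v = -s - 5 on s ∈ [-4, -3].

5

On [-4, -3], (-3*s - 7) - (-s - 5) = -2*s - 2 is ≥ 0 throughout, so the area is a single integral of |-2*s - 2|.
∫[-4,-3] (-2*s - 2) ds = 5.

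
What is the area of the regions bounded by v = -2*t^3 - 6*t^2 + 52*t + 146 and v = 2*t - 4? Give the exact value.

Set the curves equal: -2*t^3 - 6*t^2 + 52*t + 146 = 2*t - 4, so -2*t^3 - 6*t^2 + 50*t + 150 = 0, which factors as -2*(t - 5)*(t + 3)*(t + 5) = 0. The curves meet at t = -5, -3, 5.
On [-5, -3], v = 2*t - 4 is on top; that piece has area ∫[-5,-3] (-(-2*t^3 - 6*t^2 + 50*t + 150)) dt = 24.
On [-3, 5], v = -2*t^3 - 6*t^2 + 52*t + 146 is on top; that piece has area ∫[-3,5] (-2*t^3 - 6*t^2 + 50*t + 150) dt = 1024.
Total enclosed area = 24 + 1024 = 1048.

1048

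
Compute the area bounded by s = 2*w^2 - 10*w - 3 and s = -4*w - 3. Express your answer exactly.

9

Both boundary curves give s as a function of w, so integrate with respect to w. Setting them equal: 2*w^2 - 6*w = 0, i.e. 2*w*(w - 3) = 0, so they meet at w = 0, 3.
For w in [0, 3], s = 2*w^2 - 10*w - 3 is on the left; area = ∫[0,3] (-(2*w^2 - 6*w)) dw = 9.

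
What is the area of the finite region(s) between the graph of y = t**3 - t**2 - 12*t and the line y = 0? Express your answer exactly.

937/12

The curve meets the t-axis where t**3 - t**2 - 12*t = 0, i.e. t*(t - 4)*(t + 3) = 0, at t = -3, 0, 4.
On [-3, 0] the curve lies above the axis; ∫[-3,0] (t**3 - t**2 - 12*t) dt = 99/4, giving area 99/4.
On [0, 4] the curve lies below the axis; ∫[0,4] (t**3 - t**2 - 12*t) dt = -160/3, giving area 160/3.
Total area = 99/4 + 160/3 = 937/12.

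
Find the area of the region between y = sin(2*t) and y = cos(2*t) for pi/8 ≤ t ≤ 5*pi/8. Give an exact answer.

sqrt(2)

On [pi/8, 5*pi/8], (sin(2*t)) - (cos(2*t)) = sin(2*t) - cos(2*t) is ≥ 0 throughout, so the area is a single integral of |sin(2*t) - cos(2*t)|.
∫[pi/8,5*pi/8] (sin(2*t) - cos(2*t)) dt = sqrt(2).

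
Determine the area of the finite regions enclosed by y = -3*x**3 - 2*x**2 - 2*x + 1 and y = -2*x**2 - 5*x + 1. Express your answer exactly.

3/2

Set the curves equal: -3*x**3 - 2*x**2 - 2*x + 1 = -2*x**2 - 5*x + 1, so -3*x**3 + 3*x = 0, which factors as -3*x*(x - 1)*(x + 1) = 0. The curves meet at x = -1, 0, 1.
On [-1, 0], y = -2*x**2 - 5*x + 1 is on top; that piece has area ∫[-1,0] (-(-3*x**3 + 3*x)) dx = 3/4.
On [0, 1], y = -3*x**3 - 2*x**2 - 2*x + 1 is on top; that piece has area ∫[0,1] (-3*x**3 + 3*x) dx = 3/4.
Total enclosed area = 3/4 + 3/4 = 3/2.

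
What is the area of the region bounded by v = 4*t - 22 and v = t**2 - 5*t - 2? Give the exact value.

Set the curves equal: 4*t - 22 = t**2 - 5*t - 2, so -t**2 + 9*t - 20 = 0, which factors as -(t - 5)*(t - 4) = 0. The curves meet at t = 4, 5.
On [4, 5], v = 4*t - 22 is on top; that piece has area ∫[4,5] (-t**2 + 9*t - 20) dt = 1/6.

1/6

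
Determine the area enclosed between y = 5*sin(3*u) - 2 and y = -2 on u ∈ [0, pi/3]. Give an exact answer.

On [0, pi/3], (5*sin(3*u) - 2) - (-2) = 5*sin(3*u) is ≥ 0 throughout, so the area is a single integral of |5*sin(3*u)|.
∫[0,pi/3] (5*sin(3*u)) du = 10/3.

10/3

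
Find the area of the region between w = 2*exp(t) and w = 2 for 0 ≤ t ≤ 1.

-4 + 2*exp(1)

On [0, 1], (2*exp(t)) - (2) = 2*exp(t) - 2 is ≥ 0 throughout, so the area is a single integral of |2*exp(t) - 2|.
∫[0,1] (2*exp(t) - 2) dt = -4 + 2*exp(1).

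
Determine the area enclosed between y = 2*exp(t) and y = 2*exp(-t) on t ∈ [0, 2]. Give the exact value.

-4 + 2*exp(-2) + 2*exp(2)

On [0, 2], (2*exp(t)) - (2*exp(-t)) = 2*exp(t) - 2*exp(-t) is ≥ 0 throughout, so the area is a single integral of |2*exp(t) - 2*exp(-t)|.
∫[0,2] (2*exp(t) - 2*exp(-t)) dt = -4 + 2*exp(-2) + 2*exp(2).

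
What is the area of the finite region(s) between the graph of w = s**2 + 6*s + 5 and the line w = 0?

The curve meets the s-axis where s**2 + 6*s + 5 = 0, i.e. (s + 1)*(s + 5) = 0, at s = -5, -1.
On [-5, -1] the curve lies below the axis; ∫[-5,-1] (s**2 + 6*s + 5) ds = -32/3, giving area 32/3.

32/3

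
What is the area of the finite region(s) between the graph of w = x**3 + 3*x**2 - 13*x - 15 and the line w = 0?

128

The curve meets the x-axis where x**3 + 3*x**2 - 13*x - 15 = 0, i.e. (x - 3)*(x + 1)*(x + 5) = 0, at x = -5, -1, 3.
On [-5, -1] the curve lies above the axis; ∫[-5,-1] (x**3 + 3*x**2 - 13*x - 15) dx = 64, giving area 64.
On [-1, 3] the curve lies below the axis; ∫[-1,3] (x**3 + 3*x**2 - 13*x - 15) dx = -64, giving area 64.
Total area = 64 + 64 = 128.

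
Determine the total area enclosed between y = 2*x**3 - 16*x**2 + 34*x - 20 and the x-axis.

The curve meets the x-axis where 2*x**3 - 16*x**2 + 34*x - 20 = 0, i.e. 2*(x - 5)*(x - 2)*(x - 1) = 0, at x = 1, 2, 5.
On [1, 2] the curve lies above the axis; ∫[1,2] (2*x**3 - 16*x**2 + 34*x - 20) dx = 7/6, giving area 7/6.
On [2, 5] the curve lies below the axis; ∫[2,5] (2*x**3 - 16*x**2 + 34*x - 20) dx = -45/2, giving area 45/2.
Total area = 7/6 + 45/2 = 71/3.

71/3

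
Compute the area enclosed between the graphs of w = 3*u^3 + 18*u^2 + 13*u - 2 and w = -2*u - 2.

393/4

Set the curves equal: 3*u^3 + 18*u^2 + 13*u - 2 = -2*u - 2, so 3*u^3 + 18*u^2 + 15*u = 0, which factors as 3*u*(u + 1)*(u + 5) = 0. The curves meet at u = -5, -1, 0.
On [-5, -1], w = 3*u^3 + 18*u^2 + 13*u - 2 is on top; that piece has area ∫[-5,-1] (3*u^3 + 18*u^2 + 15*u) du = 96.
On [-1, 0], w = -2*u - 2 is on top; that piece has area ∫[-1,0] (-(3*u^3 + 18*u^2 + 15*u)) du = 9/4.
Total enclosed area = 96 + 9/4 = 393/4.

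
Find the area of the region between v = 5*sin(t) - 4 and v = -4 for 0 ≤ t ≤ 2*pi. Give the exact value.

20

The difference (5*sin(t) - 4) - (-4) = 5*sin(t) changes sign at t = pi inside [0, 2*pi], so split the integral there.
∫[0,pi] (5*sin(t)) dt = 10.
∫[pi,2*pi] (5*sin(t)) dt = -10; the area of that piece is 10.
Total area = 10 + 10 = 20.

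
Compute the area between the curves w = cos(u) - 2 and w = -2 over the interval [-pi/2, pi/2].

2

On [-pi/2, pi/2], (cos(u) - 2) - (-2) = cos(u) is ≥ 0 throughout, so the area is a single integral of |cos(u)|.
∫[-pi/2,pi/2] (cos(u)) du = 2.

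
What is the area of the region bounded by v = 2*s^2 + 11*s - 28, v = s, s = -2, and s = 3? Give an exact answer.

The difference (2*s^2 + 11*s - 28) - (s) = 2*s^2 + 10*s - 28 changes sign at s = 2 inside [-2, 3], so split the integral there.
∫[-2,2] (2*s^2 + 10*s - 28) ds = -304/3; the area of that piece is 304/3.
∫[2,3] (2*s^2 + 10*s - 28) ds = 29/3.
Total area = 304/3 + 29/3 = 111.

111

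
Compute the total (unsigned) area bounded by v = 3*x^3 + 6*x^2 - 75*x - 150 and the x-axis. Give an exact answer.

2459/2

The curve meets the x-axis where 3*x^3 + 6*x^2 - 75*x - 150 = 0, i.e. 3*(x - 5)*(x + 2)*(x + 5) = 0, at x = -5, -2, 5.
On [-5, -2] the curve lies above the axis; ∫[-5,-2] (3*x^3 + 6*x^2 - 75*x - 150) dx = 459/4, giving area 459/4.
On [-2, 5] the curve lies below the axis; ∫[-2,5] (3*x^3 + 6*x^2 - 75*x - 150) dx = -4459/4, giving area 4459/4.
Total area = 459/4 + 4459/4 = 2459/2.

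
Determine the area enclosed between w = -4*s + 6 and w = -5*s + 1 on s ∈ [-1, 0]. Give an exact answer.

9/2

On [-1, 0], (-4*s + 6) - (-5*s + 1) = s + 5 is ≥ 0 throughout, so the area is a single integral of |s + 5|.
∫[-1,0] (s + 5) ds = 9/2.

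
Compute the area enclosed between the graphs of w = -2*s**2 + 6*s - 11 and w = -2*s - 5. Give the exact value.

8/3

Set the curves equal: -2*s**2 + 6*s - 11 = -2*s - 5, so -2*s**2 + 8*s - 6 = 0, which factors as -2*(s - 3)*(s - 1) = 0. The curves meet at s = 1, 3.
On [1, 3], w = -2*s**2 + 6*s - 11 is on top; that piece has area ∫[1,3] (-2*s**2 + 8*s - 6) ds = 8/3.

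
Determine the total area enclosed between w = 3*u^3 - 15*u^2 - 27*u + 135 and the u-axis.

568

The curve meets the u-axis where 3*u^3 - 15*u^2 - 27*u + 135 = 0, i.e. 3*(u - 5)*(u - 3)*(u + 3) = 0, at u = -3, 3, 5.
On [-3, 3] the curve lies above the axis; ∫[-3,3] (3*u^3 - 15*u^2 - 27*u + 135) du = 540, giving area 540.
On [3, 5] the curve lies below the axis; ∫[3,5] (3*u^3 - 15*u^2 - 27*u + 135) du = -28, giving area 28.
Total area = 540 + 28 = 568.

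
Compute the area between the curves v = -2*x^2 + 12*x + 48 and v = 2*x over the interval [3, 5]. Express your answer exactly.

332/3

On [3, 5], (-2*x^2 + 12*x + 48) - (2*x) = -2*x^2 + 10*x + 48 is ≥ 0 throughout, so the area is a single integral of |-2*x^2 + 10*x + 48|.
∫[3,5] (-2*x^2 + 10*x + 48) dx = 332/3.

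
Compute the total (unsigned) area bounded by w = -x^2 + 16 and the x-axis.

256/3

The curve meets the x-axis where -x^2 + 16 = 0, i.e. -(x - 4)*(x + 4) = 0, at x = -4, 4.
On [-4, 4] the curve lies above the axis; ∫[-4,4] (-x^2 + 16) dx = 256/3, giving area 256/3.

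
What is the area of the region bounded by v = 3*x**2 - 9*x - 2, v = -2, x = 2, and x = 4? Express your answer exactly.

The difference (3*x**2 - 9*x - 2) - (-2) = 3*x**2 - 9*x changes sign at x = 3 inside [2, 4], so split the integral there.
∫[2,3] (3*x**2 - 9*x) dx = -7/2; the area of that piece is 7/2.
∫[3,4] (3*x**2 - 9*x) dx = 11/2.
Total area = 7/2 + 11/2 = 9.

9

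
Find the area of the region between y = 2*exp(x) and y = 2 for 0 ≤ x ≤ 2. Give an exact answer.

On [0, 2], (2*exp(x)) - (2) = 2*exp(x) - 2 is ≥ 0 throughout, so the area is a single integral of |2*exp(x) - 2|.
∫[0,2] (2*exp(x) - 2) dx = -6 + 2*exp(2).

-6 + 2*exp(2)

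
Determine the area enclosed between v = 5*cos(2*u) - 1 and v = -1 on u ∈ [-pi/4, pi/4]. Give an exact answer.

5

On [-pi/4, pi/4], (5*cos(2*u) - 1) - (-1) = 5*cos(2*u) is ≥ 0 throughout, so the area is a single integral of |5*cos(2*u)|.
∫[-pi/4,pi/4] (5*cos(2*u)) du = 5.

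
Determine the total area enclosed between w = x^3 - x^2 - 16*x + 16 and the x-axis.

The curve meets the x-axis where x^3 - x^2 - 16*x + 16 = 0, i.e. (x - 4)*(x - 1)*(x + 4) = 0, at x = -4, 1, 4.
On [-4, 1] the curve lies above the axis; ∫[-4,1] (x^3 - x^2 - 16*x + 16) dx = 1375/12, giving area 1375/12.
On [1, 4] the curve lies below the axis; ∫[1,4] (x^3 - x^2 - 16*x + 16) dx = -117/4, giving area 117/4.
Total area = 1375/12 + 117/4 = 863/6.

863/6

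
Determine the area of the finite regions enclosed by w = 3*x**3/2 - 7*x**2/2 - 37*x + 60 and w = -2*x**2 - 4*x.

3901/8

Set the curves equal: 3*x**3/2 - 7*x**2/2 - 37*x + 60 = -2*x**2 - 4*x, so 3*x**3/2 - 3*x**2/2 - 33*x + 60 = 0, which factors as 3*(x - 4)*(x - 2)*(x + 5)/2 = 0. The curves meet at x = -5, 2, 4.
On [-5, 2], w = 3*x**3/2 - 7*x**2/2 - 37*x + 60 is on top; that piece has area ∫[-5,2] (3*x**3/2 - 3*x**2/2 - 33*x + 60) dx = 3773/8.
On [2, 4], w = -2*x**2 - 4*x is on top; that piece has area ∫[2,4] (-(3*x**3/2 - 3*x**2/2 - 33*x + 60)) dx = 16.
Total enclosed area = 3773/8 + 16 = 3901/8.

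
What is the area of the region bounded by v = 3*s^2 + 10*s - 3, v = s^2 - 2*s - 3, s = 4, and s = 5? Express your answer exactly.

On [4, 5], (3*s^2 + 10*s - 3) - (s^2 - 2*s - 3) = 2*s^2 + 12*s is ≥ 0 throughout, so the area is a single integral of |2*s^2 + 12*s|.
∫[4,5] (2*s^2 + 12*s) ds = 284/3.

284/3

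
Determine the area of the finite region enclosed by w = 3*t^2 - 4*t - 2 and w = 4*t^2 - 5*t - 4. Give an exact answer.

Set the curves equal: 3*t^2 - 4*t - 2 = 4*t^2 - 5*t - 4, so -t^2 + t + 2 = 0, which factors as -(t - 2)*(t + 1) = 0. The curves meet at t = -1, 2.
On [-1, 2], w = 3*t^2 - 4*t - 2 is on top; that piece has area ∫[-1,2] (-t^2 + t + 2) dt = 9/2.

9/2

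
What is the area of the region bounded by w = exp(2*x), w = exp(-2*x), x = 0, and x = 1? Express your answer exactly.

-1 + exp(-2)/2 + exp(2)/2

On [0, 1], (exp(2*x)) - (exp(-2*x)) = exp(2*x) - exp(-2*x) is ≥ 0 throughout, so the area is a single integral of |exp(2*x) - exp(-2*x)|.
∫[0,1] (exp(2*x) - exp(-2*x)) dx = -1 + exp(-2)/2 + exp(2)/2.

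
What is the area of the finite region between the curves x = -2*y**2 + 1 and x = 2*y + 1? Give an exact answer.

1/3

Both boundary curves give x as a function of y, so integrate with respect to y. Setting them equal: -2*y**2 - 2*y = 0, i.e. -2*y*(y + 1) = 0, so they meet at y = -1, 0.
For y in [-1, 0], x = -2*y**2 + 1 is on the right; area = ∫[-1,0] (-2*y**2 - 2*y) dy = 1/3.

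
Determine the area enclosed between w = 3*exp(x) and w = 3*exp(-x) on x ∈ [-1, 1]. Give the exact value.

-12 + 6*exp(-1) + 6*exp(1)

The difference (3*exp(x)) - (3*exp(-x)) = 3*exp(x) - 3*exp(-x) changes sign at x = 0 inside [-1, 1], so split the integral there.
∫[-1,0] (3*exp(x) - 3*exp(-x)) dx = -3*exp(1) - 3*exp(-1) + 6; the area of that piece is -6 + 3*exp(-1) + 3*exp(1).
∫[0,1] (3*exp(x) - 3*exp(-x)) dx = -6 + 3*exp(-1) + 3*exp(1).
Total area = (-6 + 3*exp(-1) + 3*exp(1)) + (-6 + 3*exp(-1) + 3*exp(1)) = -12 + 6*exp(-1) + 6*exp(1).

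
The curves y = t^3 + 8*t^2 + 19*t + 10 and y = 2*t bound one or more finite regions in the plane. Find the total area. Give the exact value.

Set the curves equal: t^3 + 8*t^2 + 19*t + 10 = 2*t, so t^3 + 8*t^2 + 17*t + 10 = 0, which factors as (t + 1)*(t + 2)*(t + 5) = 0. The curves meet at t = -5, -2, -1.
On [-5, -2], y = t^3 + 8*t^2 + 19*t + 10 is on top; that piece has area ∫[-5,-2] (t^3 + 8*t^2 + 17*t + 10) dt = 45/4.
On [-2, -1], y = 2*t is on top; that piece has area ∫[-2,-1] (-(t^3 + 8*t^2 + 17*t + 10)) dt = 7/12.
Total enclosed area = 45/4 + 7/12 = 71/6.

71/6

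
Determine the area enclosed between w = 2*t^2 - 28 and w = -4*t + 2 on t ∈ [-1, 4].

94

The difference (2*t^2 - 28) - (-4*t + 2) = 2*t^2 + 4*t - 30 changes sign at t = 3 inside [-1, 4], so split the integral there.
∫[-1,3] (2*t^2 + 4*t - 30) dt = -256/3; the area of that piece is 256/3.
∫[3,4] (2*t^2 + 4*t - 30) dt = 26/3.
Total area = 256/3 + 26/3 = 94.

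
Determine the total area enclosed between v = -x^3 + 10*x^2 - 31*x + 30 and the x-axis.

37/12

The curve meets the x-axis where -x^3 + 10*x^2 - 31*x + 30 = 0, i.e. -(x - 5)*(x - 3)*(x - 2) = 0, at x = 2, 3, 5.
On [2, 3] the curve lies below the axis; ∫[2,3] (-x^3 + 10*x^2 - 31*x + 30) dx = -5/12, giving area 5/12.
On [3, 5] the curve lies above the axis; ∫[3,5] (-x^3 + 10*x^2 - 31*x + 30) dx = 8/3, giving area 8/3.
Total area = 5/12 + 8/3 = 37/12.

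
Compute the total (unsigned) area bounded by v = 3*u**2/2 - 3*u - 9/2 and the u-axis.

The curve meets the u-axis where 3*u**2/2 - 3*u - 9/2 = 0, i.e. 3*(u - 3)*(u + 1)/2 = 0, at u = -1, 3.
On [-1, 3] the curve lies below the axis; ∫[-1,3] (3*u**2/2 - 3*u - 9/2) du = -16, giving area 16.

16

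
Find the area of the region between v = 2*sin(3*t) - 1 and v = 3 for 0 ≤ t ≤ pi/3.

-4/3 + 4*pi/3

On [0, pi/3], (2*sin(3*t) - 1) - (3) = 2*sin(3*t) - 4 is ≤ 0 throughout, so the area is a single integral of |2*sin(3*t) - 4|.
∫[0,pi/3] (2*sin(3*t) - 4) dt = 4/3 - 4*pi/3; the area of that piece is -4/3 + 4*pi/3.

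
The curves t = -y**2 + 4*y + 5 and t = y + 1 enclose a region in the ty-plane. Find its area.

125/6

Both boundary curves give t as a function of y, so integrate with respect to y. Setting them equal: -y**2 + 3*y + 4 = 0, i.e. -(y - 4)*(y + 1) = 0, so they meet at y = -1, 4.
For y in [-1, 4], t = -y**2 + 4*y + 5 is on the right; area = ∫[-1,4] (-y**2 + 3*y + 4) dy = 125/6.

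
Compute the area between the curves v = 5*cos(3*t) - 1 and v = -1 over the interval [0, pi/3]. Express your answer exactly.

10/3

The difference (5*cos(3*t) - 1) - (-1) = 5*cos(3*t) changes sign at t = pi/6 inside [0, pi/3], so split the integral there.
∫[0,pi/6] (5*cos(3*t)) dt = 5/3.
∫[pi/6,pi/3] (5*cos(3*t)) dt = -5/3; the area of that piece is 5/3.
Total area = 5/3 + 5/3 = 10/3.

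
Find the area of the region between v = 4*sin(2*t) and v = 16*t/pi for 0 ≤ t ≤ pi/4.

2 - pi/2

On [0, pi/4], (4*sin(2*t)) - (16*t/pi) = -16*t/pi + 4*sin(2*t) is ≥ 0 throughout, so the area is a single integral of |-16*t/pi + 4*sin(2*t)|.
∫[0,pi/4] (-16*t/pi + 4*sin(2*t)) dt = 2 - pi/2.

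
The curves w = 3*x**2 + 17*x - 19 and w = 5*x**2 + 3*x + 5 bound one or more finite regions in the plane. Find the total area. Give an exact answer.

1/3

Set the curves equal: 3*x**2 + 17*x - 19 = 5*x**2 + 3*x + 5, so -2*x**2 + 14*x - 24 = 0, which factors as -2*(x - 4)*(x - 3) = 0. The curves meet at x = 3, 4.
On [3, 4], w = 3*x**2 + 17*x - 19 is on top; that piece has area ∫[3,4] (-2*x**2 + 14*x - 24) dx = 1/3.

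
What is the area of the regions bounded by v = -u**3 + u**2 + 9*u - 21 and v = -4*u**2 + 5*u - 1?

Set the curves equal: -u**3 + u**2 + 9*u - 21 = -4*u**2 + 5*u - 1, so -u**3 + 5*u**2 + 4*u - 20 = 0, which factors as -(u - 5)*(u - 2)*(u + 2) = 0. The curves meet at u = -2, 2, 5.
On [-2, 2], v = -4*u**2 + 5*u - 1 is on top; that piece has area ∫[-2,2] (-(-u**3 + 5*u**2 + 4*u - 20)) du = 160/3.
On [2, 5], v = -u**3 + u**2 + 9*u - 21 is on top; that piece has area ∫[2,5] (-u**3 + 5*u**2 + 4*u - 20) du = 99/4.
Total enclosed area = 160/3 + 99/4 = 937/12.

937/12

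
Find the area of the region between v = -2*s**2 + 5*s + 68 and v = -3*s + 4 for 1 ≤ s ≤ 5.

808/3

On [1, 5], (-2*s**2 + 5*s + 68) - (-3*s + 4) = -2*s**2 + 8*s + 64 is ≥ 0 throughout, so the area is a single integral of |-2*s**2 + 8*s + 64|.
∫[1,5] (-2*s**2 + 8*s + 64) ds = 808/3.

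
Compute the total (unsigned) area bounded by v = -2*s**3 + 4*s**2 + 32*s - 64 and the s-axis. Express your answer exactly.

The curve meets the s-axis where -2*s**3 + 4*s**2 + 32*s - 64 = 0, i.e. -2*(s - 4)*(s - 2)*(s + 4) = 0, at s = -4, 2, 4.
On [-4, 2] the curve lies below the axis; ∫[-4,2] (-2*s**3 + 4*s**2 + 32*s - 64) ds = -360, giving area 360.
On [2, 4] the curve lies above the axis; ∫[2,4] (-2*s**3 + 4*s**2 + 32*s - 64) ds = 56/3, giving area 56/3.
Total area = 360 + 56/3 = 1136/3.

1136/3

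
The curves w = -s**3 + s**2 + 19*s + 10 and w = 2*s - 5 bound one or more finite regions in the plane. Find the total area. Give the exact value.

568/3

Set the curves equal: -s**3 + s**2 + 19*s + 10 = 2*s - 5, so -s**3 + s**2 + 17*s + 15 = 0, which factors as -(s - 5)*(s + 1)*(s + 3) = 0. The curves meet at s = -3, -1, 5.
On [-3, -1], w = 2*s - 5 is on top; that piece has area ∫[-3,-1] (-(-s**3 + s**2 + 17*s + 15)) ds = 28/3.
On [-1, 5], w = -s**3 + s**2 + 19*s + 10 is on top; that piece has area ∫[-1,5] (-s**3 + s**2 + 17*s + 15) ds = 180.
Total enclosed area = 28/3 + 180 = 568/3.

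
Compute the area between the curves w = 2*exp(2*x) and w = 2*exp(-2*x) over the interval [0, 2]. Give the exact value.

On [0, 2], (2*exp(2*x)) - (2*exp(-2*x)) = 2*exp(2*x) - 2*exp(-2*x) is ≥ 0 throughout, so the area is a single integral of |2*exp(2*x) - 2*exp(-2*x)|.
∫[0,2] (2*exp(2*x) - 2*exp(-2*x)) dx = -2 + exp(-4) + exp(4).

-2 + exp(-4) + exp(4)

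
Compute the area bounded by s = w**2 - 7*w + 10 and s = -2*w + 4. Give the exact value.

1/6

Both boundary curves give s as a function of w, so integrate with respect to w. Setting them equal: w**2 - 5*w + 6 = 0, i.e. (w - 3)*(w - 2) = 0, so they meet at w = 2, 3.
For w in [2, 3], s = w**2 - 7*w + 10 is on the left; area = ∫[2,3] (-(w**2 - 5*w + 6)) dw = 1/6.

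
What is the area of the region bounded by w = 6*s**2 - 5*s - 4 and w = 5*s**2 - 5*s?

Set the curves equal: 6*s**2 - 5*s - 4 = 5*s**2 - 5*s, so s**2 - 4 = 0, which factors as (s - 2)*(s + 2) = 0. The curves meet at s = -2, 2.
On [-2, 2], w = 5*s**2 - 5*s is on top; that piece has area ∫[-2,2] (-(s**2 - 4)) ds = 32/3.

32/3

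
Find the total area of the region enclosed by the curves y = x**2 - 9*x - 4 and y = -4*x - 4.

125/6

Set the curves equal: x**2 - 9*x - 4 = -4*x - 4, so x**2 - 5*x = 0, which factors as x*(x - 5) = 0. The curves meet at x = 0, 5.
On [0, 5], y = -4*x - 4 is on top; that piece has area ∫[0,5] (-(x**2 - 5*x)) dx = 125/6.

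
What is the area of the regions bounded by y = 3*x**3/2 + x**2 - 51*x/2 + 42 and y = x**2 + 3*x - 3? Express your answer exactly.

Set the curves equal: 3*x**3/2 + x**2 - 51*x/2 + 42 = x**2 + 3*x - 3, so 3*x**3/2 - 57*x/2 + 45 = 0, which factors as 3*(x - 3)*(x - 2)*(x + 5)/2 = 0. The curves meet at x = -5, 2, 3.
On [-5, 2], y = 3*x**3/2 + x**2 - 51*x/2 + 42 is on top; that piece has area ∫[-5,2] (3*x**3/2 - 57*x/2 + 45) dx = 3087/8.
On [2, 3], y = x**2 + 3*x - 3 is on top; that piece has area ∫[2,3] (-(3*x**3/2 - 57*x/2 + 45)) dx = 15/8.
Total enclosed area = 3087/8 + 15/8 = 1551/4.

1551/4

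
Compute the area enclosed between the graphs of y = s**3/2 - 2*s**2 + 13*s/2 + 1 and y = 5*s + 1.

37/24

Set the curves equal: s**3/2 - 2*s**2 + 13*s/2 + 1 = 5*s + 1, so s**3/2 - 2*s**2 + 3*s/2 = 0, which factors as s*(s - 3)*(s - 1)/2 = 0. The curves meet at s = 0, 1, 3.
On [0, 1], y = s**3/2 - 2*s**2 + 13*s/2 + 1 is on top; that piece has area ∫[0,1] (s**3/2 - 2*s**2 + 3*s/2) ds = 5/24.
On [1, 3], y = 5*s + 1 is on top; that piece has area ∫[1,3] (-(s**3/2 - 2*s**2 + 3*s/2)) ds = 4/3.
Total enclosed area = 5/24 + 4/3 = 37/24.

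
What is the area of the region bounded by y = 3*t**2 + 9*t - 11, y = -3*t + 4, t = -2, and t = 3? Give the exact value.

The difference (3*t**2 + 9*t - 11) - (-3*t + 4) = 3*t**2 + 12*t - 15 changes sign at t = 1 inside [-2, 3], so split the integral there.
∫[-2,1] (3*t**2 + 12*t - 15) dt = -54; the area of that piece is 54.
∫[1,3] (3*t**2 + 12*t - 15) dt = 44.
Total area = 54 + 44 = 98.

98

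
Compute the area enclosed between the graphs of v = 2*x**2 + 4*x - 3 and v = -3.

Set the curves equal: 2*x**2 + 4*x - 3 = -3, so 2*x**2 + 4*x = 0, which factors as 2*x*(x + 2) = 0. The curves meet at x = -2, 0.
On [-2, 0], v = -3 is on top; that piece has area ∫[-2,0] (-(2*x**2 + 4*x)) dx = 8/3.

8/3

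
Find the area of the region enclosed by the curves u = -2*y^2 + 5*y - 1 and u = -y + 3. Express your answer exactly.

Both boundary curves give u as a function of y, so integrate with respect to y. Setting them equal: -2*y^2 + 6*y - 4 = 0, i.e. -2*(y - 2)*(y - 1) = 0, so they meet at y = 1, 2.
For y in [1, 2], u = -2*y^2 + 5*y - 1 is on the right; area = ∫[1,2] (-2*y^2 + 6*y - 4) dy = 1/3.

1/3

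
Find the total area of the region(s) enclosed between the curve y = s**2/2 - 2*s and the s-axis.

16/3

The curve meets the s-axis where s**2/2 - 2*s = 0, i.e. s*(s - 4)/2 = 0, at s = 0, 4.
On [0, 4] the curve lies below the axis; ∫[0,4] (s**2/2 - 2*s) ds = -16/3, giving area 16/3.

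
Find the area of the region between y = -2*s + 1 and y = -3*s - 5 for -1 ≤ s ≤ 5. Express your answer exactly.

48

On [-1, 5], (-2*s + 1) - (-3*s - 5) = s + 6 is ≥ 0 throughout, so the area is a single integral of |s + 6|.
∫[-1,5] (s + 6) ds = 48.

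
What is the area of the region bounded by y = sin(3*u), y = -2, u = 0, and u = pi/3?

2/3 + 2*pi/3

On [0, pi/3], (sin(3*u)) - (-2) = sin(3*u) + 2 is ≥ 0 throughout, so the area is a single integral of |sin(3*u) + 2|.
∫[0,pi/3] (sin(3*u) + 2) du = 2/3 + 2*pi/3.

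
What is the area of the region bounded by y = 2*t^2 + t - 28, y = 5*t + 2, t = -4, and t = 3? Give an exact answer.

The difference (2*t^2 + t - 28) - (5*t + 2) = 2*t^2 - 4*t - 30 changes sign at t = -3 inside [-4, 3], so split the integral there.
∫[-4,-3] (2*t^2 - 4*t - 30) dt = 26/3.
∫[-3,3] (2*t^2 - 4*t - 30) dt = -144; the area of that piece is 144.
Total area = 26/3 + 144 = 458/3.

458/3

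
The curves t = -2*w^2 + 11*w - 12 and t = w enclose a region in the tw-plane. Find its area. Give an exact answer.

1/3

Both boundary curves give t as a function of w, so integrate with respect to w. Setting them equal: -2*w^2 + 10*w - 12 = 0, i.e. -2*(w - 3)*(w - 2) = 0, so they meet at w = 2, 3.
For w in [2, 3], t = -2*w^2 + 11*w - 12 is on the right; area = ∫[2,3] (-2*w^2 + 10*w - 12) dw = 1/3.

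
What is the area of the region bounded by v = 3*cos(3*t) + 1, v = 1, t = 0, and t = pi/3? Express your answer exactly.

2

The difference (3*cos(3*t) + 1) - (1) = 3*cos(3*t) changes sign at t = pi/6 inside [0, pi/3], so split the integral there.
∫[0,pi/6] (3*cos(3*t)) dt = 1.
∫[pi/6,pi/3] (3*cos(3*t)) dt = -1; the area of that piece is 1.
Total area = 1 + 1 = 2.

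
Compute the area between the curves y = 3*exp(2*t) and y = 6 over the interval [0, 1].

-21/2 + 6*log(2) + 3*exp(2)/2

The difference (3*exp(2*t)) - (6) = 3*exp(2*t) - 6 changes sign at t = log(2)/2 inside [0, 1], so split the integral there.
∫[0,log(2)/2] (3*exp(2*t) - 6) dt = 3/2 - log(8); the area of that piece is -3/2 + log(8).
∫[log(2)/2,1] (3*exp(2*t) - 6) dt = -9 + 3*log(2) + 3*exp(2)/2.
Total area = (-3/2 + log(8)) + (-9 + 3*log(2) + 3*exp(2)/2) = -21/2 + 6*log(2) + 3*exp(2)/2.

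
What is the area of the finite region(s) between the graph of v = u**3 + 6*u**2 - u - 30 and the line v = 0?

407/4

The curve meets the u-axis where u**3 + 6*u**2 - u - 30 = 0, i.e. (u - 2)*(u + 3)*(u + 5) = 0, at u = -5, -3, 2.
On [-5, -3] the curve lies above the axis; ∫[-5,-3] (u**3 + 6*u**2 - u - 30) du = 8, giving area 8.
On [-3, 2] the curve lies below the axis; ∫[-3,2] (u**3 + 6*u**2 - u - 30) du = -375/4, giving area 375/4.
Total area = 8 + 375/4 = 407/4.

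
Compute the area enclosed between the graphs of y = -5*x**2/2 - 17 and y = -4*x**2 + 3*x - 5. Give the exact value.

54

Set the curves equal: -5*x**2/2 - 17 = -4*x**2 + 3*x - 5, so 3*x**2/2 - 3*x - 12 = 0, which factors as 3*(x - 4)*(x + 2)/2 = 0. The curves meet at x = -2, 4.
On [-2, 4], y = -4*x**2 + 3*x - 5 is on top; that piece has area ∫[-2,4] (-(3*x**2/2 - 3*x - 12)) dx = 54.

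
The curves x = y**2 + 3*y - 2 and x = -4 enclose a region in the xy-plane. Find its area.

Both boundary curves give x as a function of y, so integrate with respect to y. Setting them equal: y**2 + 3*y + 2 = 0, i.e. (y + 1)*(y + 2) = 0, so they meet at y = -2, -1.
For y in [-2, -1], x = y**2 + 3*y - 2 is on the left; area = ∫[-2,-1] (-(y**2 + 3*y + 2)) dy = 1/6.

1/6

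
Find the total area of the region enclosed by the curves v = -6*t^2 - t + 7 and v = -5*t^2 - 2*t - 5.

343/6

Set the curves equal: -6*t^2 - t + 7 = -5*t^2 - 2*t - 5, so -t^2 + t + 12 = 0, which factors as -(t - 4)*(t + 3) = 0. The curves meet at t = -3, 4.
On [-3, 4], v = -6*t^2 - t + 7 is on top; that piece has area ∫[-3,4] (-t^2 + t + 12) dt = 343/6.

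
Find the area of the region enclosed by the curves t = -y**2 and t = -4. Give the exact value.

32/3

Both boundary curves give t as a function of y, so integrate with respect to y. Setting them equal: -y**2 + 4 = 0, i.e. -(y - 2)*(y + 2) = 0, so they meet at y = -2, 2.
For y in [-2, 2], t = -y**2 is on the right; area = ∫[-2,2] (-y**2 + 4) dy = 32/3.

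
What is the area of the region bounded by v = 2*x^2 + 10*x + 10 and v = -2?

Set the curves equal: 2*x^2 + 10*x + 10 = -2, so 2*x^2 + 10*x + 12 = 0, which factors as 2*(x + 2)*(x + 3) = 0. The curves meet at x = -3, -2.
On [-3, -2], v = -2 is on top; that piece has area ∫[-3,-2] (-(2*x^2 + 10*x + 12)) dx = 1/3.

1/3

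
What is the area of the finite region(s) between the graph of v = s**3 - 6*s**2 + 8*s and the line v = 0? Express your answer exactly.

8

The curve meets the s-axis where s**3 - 6*s**2 + 8*s = 0, i.e. s*(s - 4)*(s - 2) = 0, at s = 0, 2, 4.
On [0, 2] the curve lies above the axis; ∫[0,2] (s**3 - 6*s**2 + 8*s) ds = 4, giving area 4.
On [2, 4] the curve lies below the axis; ∫[2,4] (s**3 - 6*s**2 + 8*s) ds = -4, giving area 4.
Total area = 4 + 4 = 8.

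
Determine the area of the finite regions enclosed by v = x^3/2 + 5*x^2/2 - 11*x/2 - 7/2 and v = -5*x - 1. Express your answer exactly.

Set the curves equal: x^3/2 + 5*x^2/2 - 11*x/2 - 7/2 = -5*x - 1, so x^3/2 + 5*x^2/2 - x/2 - 5/2 = 0, which factors as (x - 1)*(x + 1)*(x + 5)/2 = 0. The curves meet at x = -5, -1, 1.
On [-5, -1], v = x^3/2 + 5*x^2/2 - 11*x/2 - 7/2 is on top; that piece has area ∫[-5,-1] (x^3/2 + 5*x^2/2 - x/2 - 5/2) dx = 64/3.
On [-1, 1], v = -5*x - 1 is on top; that piece has area ∫[-1,1] (-(x^3/2 + 5*x^2/2 - x/2 - 5/2)) dx = 10/3.
Total enclosed area = 64/3 + 10/3 = 74/3.

74/3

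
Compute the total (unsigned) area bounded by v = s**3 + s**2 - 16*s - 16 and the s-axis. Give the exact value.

863/6

The curve meets the s-axis where s**3 + s**2 - 16*s - 16 = 0, i.e. (s - 4)*(s + 1)*(s + 4) = 0, at s = -4, -1, 4.
On [-4, -1] the curve lies above the axis; ∫[-4,-1] (s**3 + s**2 - 16*s - 16) ds = 117/4, giving area 117/4.
On [-1, 4] the curve lies below the axis; ∫[-1,4] (s**3 + s**2 - 16*s - 16) ds = -1375/12, giving area 1375/12.
Total area = 117/4 + 1375/12 = 863/6.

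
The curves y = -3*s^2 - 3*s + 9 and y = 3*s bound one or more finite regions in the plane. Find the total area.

Set the curves equal: -3*s^2 - 3*s + 9 = 3*s, so -3*s^2 - 6*s + 9 = 0, which factors as -3*(s - 1)*(s + 3) = 0. The curves meet at s = -3, 1.
On [-3, 1], y = -3*s^2 - 3*s + 9 is on top; that piece has area ∫[-3,1] (-3*s^2 - 6*s + 9) ds = 32.

32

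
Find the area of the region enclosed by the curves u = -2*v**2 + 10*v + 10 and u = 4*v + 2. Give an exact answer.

125/3

Both boundary curves give u as a function of v, so integrate with respect to v. Setting them equal: -2*v**2 + 6*v + 8 = 0, i.e. -2*(v - 4)*(v + 1) = 0, so they meet at v = -1, 4.
For v in [-1, 4], u = -2*v**2 + 10*v + 10 is on the right; area = ∫[-1,4] (-2*v**2 + 6*v + 8) dv = 125/3.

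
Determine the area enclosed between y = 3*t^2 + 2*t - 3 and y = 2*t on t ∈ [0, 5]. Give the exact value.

The difference (3*t^2 + 2*t - 3) - (2*t) = 3*t^2 - 3 changes sign at t = 1 inside [0, 5], so split the integral there.
∫[0,1] (3*t^2 - 3) dt = -2; the area of that piece is 2.
∫[1,5] (3*t^2 - 3) dt = 112.
Total area = 2 + 112 = 114.

114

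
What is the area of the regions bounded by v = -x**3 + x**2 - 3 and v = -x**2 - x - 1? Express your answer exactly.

Set the curves equal: -x**3 + x**2 - 3 = -x**2 - x - 1, so -x**3 + 2*x**2 + x - 2 = 0, which factors as -(x - 2)*(x - 1)*(x + 1) = 0. The curves meet at x = -1, 1, 2.
On [-1, 1], v = -x**2 - x - 1 is on top; that piece has area ∫[-1,1] (-(-x**3 + 2*x**2 + x - 2)) dx = 8/3.
On [1, 2], v = -x**3 + x**2 - 3 is on top; that piece has area ∫[1,2] (-x**3 + 2*x**2 + x - 2) dx = 5/12.
Total enclosed area = 8/3 + 5/12 = 37/12.

37/12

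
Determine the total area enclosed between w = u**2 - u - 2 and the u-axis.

9/2

The curve meets the u-axis where u**2 - u - 2 = 0, i.e. (u - 2)*(u + 1) = 0, at u = -1, 2.
On [-1, 2] the curve lies below the axis; ∫[-1,2] (u**2 - u - 2) du = -9/2, giving area 9/2.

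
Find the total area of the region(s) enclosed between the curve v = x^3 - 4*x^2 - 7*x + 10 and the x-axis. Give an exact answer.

937/12

The curve meets the x-axis where x^3 - 4*x^2 - 7*x + 10 = 0, i.e. (x - 5)*(x - 1)*(x + 2) = 0, at x = -2, 1, 5.
On [-2, 1] the curve lies above the axis; ∫[-2,1] (x^3 - 4*x^2 - 7*x + 10) dx = 99/4, giving area 99/4.
On [1, 5] the curve lies below the axis; ∫[1,5] (x^3 - 4*x^2 - 7*x + 10) dx = -160/3, giving area 160/3.
Total area = 99/4 + 160/3 = 937/12.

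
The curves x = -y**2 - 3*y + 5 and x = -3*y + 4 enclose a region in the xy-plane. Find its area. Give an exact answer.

Both boundary curves give x as a function of y, so integrate with respect to y. Setting them equal: -y**2 + 1 = 0, i.e. -(y - 1)*(y + 1) = 0, so they meet at y = -1, 1.
For y in [-1, 1], x = -y**2 - 3*y + 5 is on the right; area = ∫[-1,1] (-y**2 + 1) dy = 4/3.

4/3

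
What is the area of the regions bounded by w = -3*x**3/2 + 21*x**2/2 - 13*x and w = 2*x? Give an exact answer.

253/8

Set the curves equal: -3*x**3/2 + 21*x**2/2 - 13*x = 2*x, so -3*x**3/2 + 21*x**2/2 - 15*x = 0, which factors as -3*x*(x - 5)*(x - 2)/2 = 0. The curves meet at x = 0, 2, 5.
On [0, 2], w = 2*x is on top; that piece has area ∫[0,2] (-(-3*x**3/2 + 21*x**2/2 - 15*x)) dx = 8.
On [2, 5], w = -3*x**3/2 + 21*x**2/2 - 13*x is on top; that piece has area ∫[2,5] (-3*x**3/2 + 21*x**2/2 - 15*x) dx = 189/8.
Total enclosed area = 8 + 189/8 = 253/8.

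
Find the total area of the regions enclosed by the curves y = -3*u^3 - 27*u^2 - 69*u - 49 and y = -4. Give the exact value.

24

Set the curves equal: -3*u^3 - 27*u^2 - 69*u - 49 = -4, so -3*u^3 - 27*u^2 - 69*u - 45 = 0, which factors as -3*(u + 1)*(u + 3)*(u + 5) = 0. The curves meet at u = -5, -3, -1.
On [-5, -3], y = -4 is on top; that piece has area ∫[-5,-3] (-(-3*u^3 - 27*u^2 - 69*u - 45)) du = 12.
On [-3, -1], y = -3*u^3 - 27*u^2 - 69*u - 49 is on top; that piece has area ∫[-3,-1] (-3*u^3 - 27*u^2 - 69*u - 45) du = 12.
Total enclosed area = 12 + 12 = 24.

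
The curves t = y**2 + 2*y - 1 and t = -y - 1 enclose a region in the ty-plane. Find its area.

Both boundary curves give t as a function of y, so integrate with respect to y. Setting them equal: y**2 + 3*y = 0, i.e. y*(y + 3) = 0, so they meet at y = -3, 0.
For y in [-3, 0], t = y**2 + 2*y - 1 is on the left; area = ∫[-3,0] (-(y**2 + 3*y)) dy = 9/2.

9/2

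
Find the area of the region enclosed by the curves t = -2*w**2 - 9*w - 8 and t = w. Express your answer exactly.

9

Both boundary curves give t as a function of w, so integrate with respect to w. Setting them equal: -2*w**2 - 10*w - 8 = 0, i.e. -2*(w + 1)*(w + 4) = 0, so they meet at w = -4, -1.
For w in [-4, -1], t = -2*w**2 - 9*w - 8 is on the right; area = ∫[-4,-1] (-2*w**2 - 10*w - 8) dw = 9.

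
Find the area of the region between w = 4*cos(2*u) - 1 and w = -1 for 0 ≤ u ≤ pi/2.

The difference (4*cos(2*u) - 1) - (-1) = 4*cos(2*u) changes sign at u = pi/4 inside [0, pi/2], so split the integral there.
∫[0,pi/4] (4*cos(2*u)) du = 2.
∫[pi/4,pi/2] (4*cos(2*u)) du = -2; the area of that piece is 2.
Total area = 2 + 2 = 4.

4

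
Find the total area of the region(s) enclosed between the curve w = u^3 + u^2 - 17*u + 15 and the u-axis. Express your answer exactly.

568/3

The curve meets the u-axis where u^3 + u^2 - 17*u + 15 = 0, i.e. (u - 3)*(u - 1)*(u + 5) = 0, at u = -5, 1, 3.
On [-5, 1] the curve lies above the axis; ∫[-5,1] (u^3 + u^2 - 17*u + 15) du = 180, giving area 180.
On [1, 3] the curve lies below the axis; ∫[1,3] (u^3 + u^2 - 17*u + 15) du = -28/3, giving area 28/3.
Total area = 180 + 28/3 = 568/3.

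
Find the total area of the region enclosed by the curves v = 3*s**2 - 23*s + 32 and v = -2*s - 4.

Set the curves equal: 3*s**2 - 23*s + 32 = -2*s - 4, so 3*s**2 - 21*s + 36 = 0, which factors as 3*(s - 4)*(s - 3) = 0. The curves meet at s = 3, 4.
On [3, 4], v = -2*s - 4 is on top; that piece has area ∫[3,4] (-(3*s**2 - 21*s + 36)) ds = 1/2.

1/2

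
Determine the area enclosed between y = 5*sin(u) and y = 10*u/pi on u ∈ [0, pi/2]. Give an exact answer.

On [0, pi/2], (5*sin(u)) - (10*u/pi) = -10*u/pi + 5*sin(u) is ≥ 0 throughout, so the area is a single integral of |-10*u/pi + 5*sin(u)|.
∫[0,pi/2] (-10*u/pi + 5*sin(u)) du = 5 - 5*pi/4.

5 - 5*pi/4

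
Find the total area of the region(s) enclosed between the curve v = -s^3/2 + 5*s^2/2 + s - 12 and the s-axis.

The curve meets the s-axis where -s^3/2 + 5*s^2/2 + s - 12 = 0, i.e. -(s - 4)*(s - 3)*(s + 2)/2 = 0, at s = -2, 3, 4.
On [-2, 3] the curve lies below the axis; ∫[-2,3] (-s^3/2 + 5*s^2/2 + s - 12) ds = -875/24, giving area 875/24.
On [3, 4] the curve lies above the axis; ∫[3,4] (-s^3/2 + 5*s^2/2 + s - 12) ds = 11/24, giving area 11/24.
Total area = 875/24 + 11/24 = 443/12.

443/12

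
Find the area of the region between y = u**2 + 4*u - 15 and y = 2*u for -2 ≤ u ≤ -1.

On [-2, -1], (u**2 + 4*u - 15) - (2*u) = u**2 + 2*u - 15 is ≤ 0 throughout, so the area is a single integral of |u**2 + 2*u - 15|.
∫[-2,-1] (u**2 + 2*u - 15) du = -47/3; the area of that piece is 47/3.

47/3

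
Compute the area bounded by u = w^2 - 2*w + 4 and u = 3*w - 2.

1/6

Both boundary curves give u as a function of w, so integrate with respect to w. Setting them equal: w^2 - 5*w + 6 = 0, i.e. (w - 3)*(w - 2) = 0, so they meet at w = 2, 3.
For w in [2, 3], u = w^2 - 2*w + 4 is on the left; area = ∫[2,3] (-(w^2 - 5*w + 6)) dw = 1/6.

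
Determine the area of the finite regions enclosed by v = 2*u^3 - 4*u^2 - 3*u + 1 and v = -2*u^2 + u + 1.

37/6

Set the curves equal: 2*u^3 - 4*u^2 - 3*u + 1 = -2*u^2 + u + 1, so 2*u^3 - 2*u^2 - 4*u = 0, which factors as 2*u*(u - 2)*(u + 1) = 0. The curves meet at u = -1, 0, 2.
On [-1, 0], v = 2*u^3 - 4*u^2 - 3*u + 1 is on top; that piece has area ∫[-1,0] (2*u^3 - 2*u^2 - 4*u) du = 5/6.
On [0, 2], v = -2*u^2 + u + 1 is on top; that piece has area ∫[0,2] (-(2*u^3 - 2*u^2 - 4*u)) du = 16/3.
Total enclosed area = 5/6 + 16/3 = 37/6.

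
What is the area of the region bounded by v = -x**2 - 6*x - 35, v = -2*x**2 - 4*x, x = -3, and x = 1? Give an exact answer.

On [-3, 1], (-x**2 - 6*x - 35) - (-2*x**2 - 4*x) = x**2 - 2*x - 35 is ≤ 0 throughout, so the area is a single integral of |x**2 - 2*x - 35|.
∫[-3,1] (x**2 - 2*x - 35) dx = -368/3; the area of that piece is 368/3.

368/3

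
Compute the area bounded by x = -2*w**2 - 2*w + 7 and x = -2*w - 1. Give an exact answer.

Both boundary curves give x as a function of w, so integrate with respect to w. Setting them equal: -2*w**2 + 8 = 0, i.e. -2*(w - 2)*(w + 2) = 0, so they meet at w = -2, 2.
For w in [-2, 2], x = -2*w**2 - 2*w + 7 is on the right; area = ∫[-2,2] (-2*w**2 + 8) dw = 64/3.

64/3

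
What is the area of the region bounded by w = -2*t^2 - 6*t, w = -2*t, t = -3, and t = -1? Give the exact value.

The difference (-2*t^2 - 6*t) - (-2*t) = -2*t^2 - 4*t changes sign at t = -2 inside [-3, -1], so split the integral there.
∫[-3,-2] (-2*t^2 - 4*t) dt = -8/3; the area of that piece is 8/3.
∫[-2,-1] (-2*t^2 - 4*t) dt = 4/3.
Total area = 8/3 + 4/3 = 4.

4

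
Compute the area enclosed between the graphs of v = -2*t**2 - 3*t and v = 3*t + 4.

1/3

Set the curves equal: -2*t**2 - 3*t = 3*t + 4, so -2*t**2 - 6*t - 4 = 0, which factors as -2*(t + 1)*(t + 2) = 0. The curves meet at t = -2, -1.
On [-2, -1], v = -2*t**2 - 3*t is on top; that piece has area ∫[-2,-1] (-2*t**2 - 6*t - 4) dt = 1/3.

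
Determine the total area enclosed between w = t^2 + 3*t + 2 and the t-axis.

1/6

The curve meets the t-axis where t^2 + 3*t + 2 = 0, i.e. (t + 1)*(t + 2) = 0, at t = -2, -1.
On [-2, -1] the curve lies below the axis; ∫[-2,-1] (t^2 + 3*t + 2) dt = -1/6, giving area 1/6.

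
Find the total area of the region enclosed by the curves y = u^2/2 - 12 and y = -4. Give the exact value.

Set the curves equal: u^2/2 - 12 = -4, so u^2/2 - 8 = 0, which factors as (u - 4)*(u + 4)/2 = 0. The curves meet at u = -4, 4.
On [-4, 4], y = -4 is on top; that piece has area ∫[-4,4] (-(u^2/2 - 8)) du = 128/3.

128/3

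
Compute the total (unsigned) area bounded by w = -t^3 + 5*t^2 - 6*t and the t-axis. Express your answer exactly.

37/12

The curve meets the t-axis where -t^3 + 5*t^2 - 6*t = 0, i.e. -t*(t - 3)*(t - 2) = 0, at t = 0, 2, 3.
On [0, 2] the curve lies below the axis; ∫[0,2] (-t^3 + 5*t^2 - 6*t) dt = -8/3, giving area 8/3.
On [2, 3] the curve lies above the axis; ∫[2,3] (-t^3 + 5*t^2 - 6*t) dt = 5/12, giving area 5/12.
Total area = 8/3 + 5/12 = 37/12.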